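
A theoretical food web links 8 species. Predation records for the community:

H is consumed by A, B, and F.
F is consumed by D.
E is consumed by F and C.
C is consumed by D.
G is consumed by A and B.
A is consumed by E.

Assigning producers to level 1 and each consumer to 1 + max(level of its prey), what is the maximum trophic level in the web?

5

Producers (level 1): H, G.
H → A → E → C → D gives D level 5.
No species has a prey at level 5, so no species reaches level 6.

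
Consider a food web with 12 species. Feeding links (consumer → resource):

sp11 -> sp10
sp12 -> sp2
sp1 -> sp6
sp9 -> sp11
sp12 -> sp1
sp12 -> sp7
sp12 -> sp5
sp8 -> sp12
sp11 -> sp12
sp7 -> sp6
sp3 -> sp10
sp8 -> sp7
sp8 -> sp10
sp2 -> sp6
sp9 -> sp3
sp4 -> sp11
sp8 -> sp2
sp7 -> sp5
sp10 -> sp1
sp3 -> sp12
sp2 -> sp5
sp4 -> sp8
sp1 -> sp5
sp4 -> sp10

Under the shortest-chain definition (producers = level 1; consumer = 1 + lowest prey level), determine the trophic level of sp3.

Trophic level 3

sp5 is a producer → level 1.
sp12 eats sp5 → level 2.
sp3 eats sp12 → level 3.
No prey of sp3 is below level 2, so 3 is the minimum.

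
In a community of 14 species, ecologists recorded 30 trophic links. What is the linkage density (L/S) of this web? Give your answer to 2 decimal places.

There are L = 30 links among S = 14 species.
L/S = 30/14 = 2.1429 ≈ 2.14.

L/S = 2.14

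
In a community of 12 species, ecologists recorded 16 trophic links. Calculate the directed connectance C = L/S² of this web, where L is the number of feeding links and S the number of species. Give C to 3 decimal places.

C = 0.111

The web has S = 12 species and L = 16 feeding links.
C = L / S² = 16 / 144 = 0.1111 ≈ 0.111.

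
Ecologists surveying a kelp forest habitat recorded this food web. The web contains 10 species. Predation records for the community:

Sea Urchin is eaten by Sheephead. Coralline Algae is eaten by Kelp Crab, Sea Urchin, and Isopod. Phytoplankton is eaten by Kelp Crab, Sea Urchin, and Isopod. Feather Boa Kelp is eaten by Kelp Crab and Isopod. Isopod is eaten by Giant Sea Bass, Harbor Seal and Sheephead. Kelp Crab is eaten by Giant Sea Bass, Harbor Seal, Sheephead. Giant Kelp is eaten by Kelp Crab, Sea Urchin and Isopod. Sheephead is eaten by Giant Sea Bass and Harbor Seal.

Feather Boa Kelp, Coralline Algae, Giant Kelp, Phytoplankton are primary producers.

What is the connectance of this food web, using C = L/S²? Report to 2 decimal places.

The web has S = 10 species and L = 20 feeding links.
C = L / S² = 20 / 100 = 0.2000 ≈ 0.20.

C = 0.20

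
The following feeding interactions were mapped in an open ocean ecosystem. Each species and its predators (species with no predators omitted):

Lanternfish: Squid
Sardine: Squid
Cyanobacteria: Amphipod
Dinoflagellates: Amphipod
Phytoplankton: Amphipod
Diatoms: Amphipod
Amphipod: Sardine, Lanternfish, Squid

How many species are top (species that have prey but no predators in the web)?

Top species (has prey, but nothing eats it): Squid.
Count: 1.

1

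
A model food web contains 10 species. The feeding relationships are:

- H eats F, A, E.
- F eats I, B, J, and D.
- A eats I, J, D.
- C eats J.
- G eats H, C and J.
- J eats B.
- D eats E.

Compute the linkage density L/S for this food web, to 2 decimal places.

There are L = 16 links among S = 10 species.
L/S = 16/10 = 1.6000 ≈ 1.60.

L/S = 1.60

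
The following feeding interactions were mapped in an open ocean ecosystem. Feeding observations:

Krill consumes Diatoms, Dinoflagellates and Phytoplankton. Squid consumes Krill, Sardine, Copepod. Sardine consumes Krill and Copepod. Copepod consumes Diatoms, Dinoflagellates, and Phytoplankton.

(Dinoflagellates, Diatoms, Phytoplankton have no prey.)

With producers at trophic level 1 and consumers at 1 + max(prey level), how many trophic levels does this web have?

4

Producers (level 1): Dinoflagellates, Diatoms, Phytoplankton.
Dinoflagellates → Krill → Sardine → Squid gives Squid level 4.
No species has a prey at level 4, so no species reaches level 5.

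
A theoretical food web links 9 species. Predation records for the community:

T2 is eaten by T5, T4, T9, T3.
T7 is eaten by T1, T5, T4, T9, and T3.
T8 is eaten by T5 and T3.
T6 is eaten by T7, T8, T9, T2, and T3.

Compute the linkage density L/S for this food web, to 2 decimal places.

L/S = 1.78

There are L = 16 links among S = 9 species.
L/S = 16/9 = 1.7778 ≈ 1.78.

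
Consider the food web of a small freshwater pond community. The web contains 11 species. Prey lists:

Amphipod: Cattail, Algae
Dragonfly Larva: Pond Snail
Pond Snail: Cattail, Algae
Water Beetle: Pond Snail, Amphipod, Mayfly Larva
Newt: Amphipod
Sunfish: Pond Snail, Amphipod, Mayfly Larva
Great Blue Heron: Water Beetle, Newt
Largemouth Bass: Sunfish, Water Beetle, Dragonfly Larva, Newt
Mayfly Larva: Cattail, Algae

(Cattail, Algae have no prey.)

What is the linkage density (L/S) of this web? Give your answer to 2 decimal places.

There are L = 20 links among S = 11 species.
L/S = 20/11 = 1.8182 ≈ 1.82.

L/S = 1.82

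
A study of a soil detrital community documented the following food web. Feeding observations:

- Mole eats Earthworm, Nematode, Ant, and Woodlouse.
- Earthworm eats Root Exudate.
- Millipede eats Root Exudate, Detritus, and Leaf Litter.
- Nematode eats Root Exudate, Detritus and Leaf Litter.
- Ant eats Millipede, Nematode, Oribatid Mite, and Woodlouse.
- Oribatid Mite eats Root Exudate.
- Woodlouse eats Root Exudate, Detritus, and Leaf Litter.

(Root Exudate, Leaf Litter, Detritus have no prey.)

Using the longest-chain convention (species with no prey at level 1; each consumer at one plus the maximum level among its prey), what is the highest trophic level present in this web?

Basal resources (level 1): Root Exudate, Leaf Litter, Detritus.
Root Exudate → Oribatid Mite → Ant → Mole gives Mole level 4.
No species has a prey at level 4, so no species reaches level 5.

4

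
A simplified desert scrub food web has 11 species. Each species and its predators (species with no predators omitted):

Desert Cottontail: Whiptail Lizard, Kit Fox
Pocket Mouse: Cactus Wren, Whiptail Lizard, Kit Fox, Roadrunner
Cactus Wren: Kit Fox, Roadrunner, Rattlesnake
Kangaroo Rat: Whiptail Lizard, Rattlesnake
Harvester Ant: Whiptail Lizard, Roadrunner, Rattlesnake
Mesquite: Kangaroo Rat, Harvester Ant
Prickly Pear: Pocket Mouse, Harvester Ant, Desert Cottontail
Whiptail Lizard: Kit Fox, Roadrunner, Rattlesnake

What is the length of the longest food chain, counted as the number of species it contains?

4 species

One longest chain: Prickly Pear → Pocket Mouse → Cactus Wren → Kit Fox.
It has 4 species and 3 links.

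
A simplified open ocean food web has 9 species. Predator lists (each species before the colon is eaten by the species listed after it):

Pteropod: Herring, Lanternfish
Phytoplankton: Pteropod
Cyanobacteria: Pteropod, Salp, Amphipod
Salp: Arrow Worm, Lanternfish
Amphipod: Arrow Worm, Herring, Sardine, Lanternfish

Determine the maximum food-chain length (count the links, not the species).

One longest chain: Cyanobacteria → Salp → Arrow Worm.
It has 3 species and 2 links.

2 links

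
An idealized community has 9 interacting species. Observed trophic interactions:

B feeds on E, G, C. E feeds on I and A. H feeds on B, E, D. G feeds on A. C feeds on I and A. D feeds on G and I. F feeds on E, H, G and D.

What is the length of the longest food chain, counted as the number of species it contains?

5 species

One longest chain: A → C → B → H → F.
It has 5 species and 4 links.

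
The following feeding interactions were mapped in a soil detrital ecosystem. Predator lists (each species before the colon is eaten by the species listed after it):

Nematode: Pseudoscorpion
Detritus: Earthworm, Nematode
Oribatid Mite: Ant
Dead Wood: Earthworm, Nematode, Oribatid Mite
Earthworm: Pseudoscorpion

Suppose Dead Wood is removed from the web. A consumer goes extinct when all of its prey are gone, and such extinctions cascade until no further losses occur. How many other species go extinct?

2

Remove Dead Wood.
Round 1: Oribatid Mite (all prey gone) → extinct.
Round 2: Ant (all prey gone) → extinct.
No further losses. Total secondary extinctions: 2.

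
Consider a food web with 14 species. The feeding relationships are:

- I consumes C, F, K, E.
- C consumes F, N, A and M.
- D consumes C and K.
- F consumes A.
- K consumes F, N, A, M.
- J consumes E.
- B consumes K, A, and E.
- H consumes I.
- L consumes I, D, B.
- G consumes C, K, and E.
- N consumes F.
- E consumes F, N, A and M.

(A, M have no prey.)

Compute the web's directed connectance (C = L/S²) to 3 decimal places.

C = 0.158

The web has S = 14 species and L = 31 feeding links.
C = L / S² = 31 / 196 = 0.1582 ≈ 0.158.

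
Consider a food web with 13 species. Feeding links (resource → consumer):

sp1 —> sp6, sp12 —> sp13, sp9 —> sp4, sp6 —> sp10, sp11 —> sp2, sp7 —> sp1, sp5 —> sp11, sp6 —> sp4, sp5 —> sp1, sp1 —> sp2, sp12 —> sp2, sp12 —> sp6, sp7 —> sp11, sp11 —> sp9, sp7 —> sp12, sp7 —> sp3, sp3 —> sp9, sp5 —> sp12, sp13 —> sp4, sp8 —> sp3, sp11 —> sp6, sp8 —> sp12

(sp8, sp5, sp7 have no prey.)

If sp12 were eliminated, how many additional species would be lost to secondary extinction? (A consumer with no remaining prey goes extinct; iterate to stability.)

Remove sp12.
Round 1: sp13 (all prey gone) → extinct.
No further losses. Total secondary extinctions: 1.

1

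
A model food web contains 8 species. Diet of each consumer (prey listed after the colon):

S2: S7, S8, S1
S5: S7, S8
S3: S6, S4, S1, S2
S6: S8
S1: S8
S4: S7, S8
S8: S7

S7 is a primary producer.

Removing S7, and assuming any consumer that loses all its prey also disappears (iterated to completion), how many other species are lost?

Remove S7.
Round 1: S8 (all prey gone) → extinct.
Round 2: S6 (all prey gone), S5 (all prey gone), S4 (all prey gone), S1 (all prey gone) → extinct.
Round 3: S2 (all prey gone) → extinct.
Round 4: S3 (all prey gone) → extinct.
No further losses. Total secondary extinctions: 7.

7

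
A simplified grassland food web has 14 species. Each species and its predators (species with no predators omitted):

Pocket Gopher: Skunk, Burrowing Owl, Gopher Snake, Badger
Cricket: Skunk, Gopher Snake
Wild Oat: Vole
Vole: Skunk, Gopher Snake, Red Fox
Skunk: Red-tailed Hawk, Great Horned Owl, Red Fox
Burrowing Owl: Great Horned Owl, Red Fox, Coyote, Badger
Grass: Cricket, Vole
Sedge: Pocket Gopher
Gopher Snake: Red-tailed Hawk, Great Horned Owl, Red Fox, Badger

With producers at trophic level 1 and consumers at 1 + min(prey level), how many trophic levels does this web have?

4

Producers (level 1): Wild Oat, Grass, Sedge.
Following each consumer down to its lowest-level prey: Grass → Cricket → Gopher Snake → Red-tailed Hawk (levels 1 through 4).
All prey of Red-tailed Hawk (Gopher Snake 3, Skunk 3) are at level 3 or above, so Red-tailed Hawk is at level 1 + 3 = 4.
Every consumer has at least one prey at level 3 or below, so none exceeds level 4.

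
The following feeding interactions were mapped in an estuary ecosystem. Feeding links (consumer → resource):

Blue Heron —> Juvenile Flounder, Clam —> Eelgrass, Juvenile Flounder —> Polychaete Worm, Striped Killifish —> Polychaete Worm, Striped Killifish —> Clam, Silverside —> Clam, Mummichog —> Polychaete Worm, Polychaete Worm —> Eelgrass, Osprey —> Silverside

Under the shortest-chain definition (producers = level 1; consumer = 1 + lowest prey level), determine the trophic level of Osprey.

Eelgrass is a producer → level 1.
Clam eats Eelgrass → level 2.
Silverside eats Clam → level 3.
Osprey eats Silverside → level 4.
No prey of Osprey is below level 3, so 4 is the minimum.

Trophic level 4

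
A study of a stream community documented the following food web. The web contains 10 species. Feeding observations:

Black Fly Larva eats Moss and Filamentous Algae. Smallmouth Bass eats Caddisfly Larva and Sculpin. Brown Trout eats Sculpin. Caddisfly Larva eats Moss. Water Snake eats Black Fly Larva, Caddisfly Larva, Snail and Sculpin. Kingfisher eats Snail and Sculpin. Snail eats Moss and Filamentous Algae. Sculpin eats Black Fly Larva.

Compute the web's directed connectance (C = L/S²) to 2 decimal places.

The web has S = 10 species and L = 15 feeding links.
C = L / S² = 15 / 100 = 0.1500 ≈ 0.15.

C = 0.15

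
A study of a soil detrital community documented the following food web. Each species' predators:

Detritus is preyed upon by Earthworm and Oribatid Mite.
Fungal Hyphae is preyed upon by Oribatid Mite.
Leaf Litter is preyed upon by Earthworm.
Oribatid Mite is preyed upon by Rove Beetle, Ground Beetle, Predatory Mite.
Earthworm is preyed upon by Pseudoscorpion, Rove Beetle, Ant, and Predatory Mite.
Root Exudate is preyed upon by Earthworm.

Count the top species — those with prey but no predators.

5

Top species (has prey, but nothing eats it): Predatory Mite, Ant, Pseudoscorpion, Rove Beetle, Ground Beetle.
Count: 5.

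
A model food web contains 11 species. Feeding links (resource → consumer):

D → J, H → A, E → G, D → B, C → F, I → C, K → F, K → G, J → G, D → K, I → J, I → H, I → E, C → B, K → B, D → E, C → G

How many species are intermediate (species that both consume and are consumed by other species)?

5

Intermediate species (has both prey and predators): E, H, J, C, K.
Count: 5.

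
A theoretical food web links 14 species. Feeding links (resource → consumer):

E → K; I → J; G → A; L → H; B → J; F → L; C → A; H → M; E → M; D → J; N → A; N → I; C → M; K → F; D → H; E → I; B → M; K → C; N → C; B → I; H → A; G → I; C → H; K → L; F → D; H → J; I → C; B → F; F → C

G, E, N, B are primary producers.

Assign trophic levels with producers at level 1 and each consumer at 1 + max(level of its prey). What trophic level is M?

Trophic level 6

E is a producer → level 1.
K eats E → level 2.
F eats K (level 2); other prey at levels: B 1 → level 3.
C eats F (level 3); other prey at levels: N 1, K 2, I 2 → level 4.
H eats C (level 4); other prey at levels: D 4, L 4 → level 5.
M eats H (level 5); other prey at levels: E 1, B 1, C 4 → level 6.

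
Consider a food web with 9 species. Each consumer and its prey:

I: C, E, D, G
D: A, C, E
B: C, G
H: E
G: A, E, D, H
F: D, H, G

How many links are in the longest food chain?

One longest chain: A → D → G → I.
It has 4 species and 3 links.

3 links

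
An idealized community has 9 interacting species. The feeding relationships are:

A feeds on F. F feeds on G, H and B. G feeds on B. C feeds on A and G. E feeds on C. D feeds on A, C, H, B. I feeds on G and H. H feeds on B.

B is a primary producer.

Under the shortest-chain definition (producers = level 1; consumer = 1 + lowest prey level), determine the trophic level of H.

B is a producer → level 1.
H eats B → level 2.

Trophic level 2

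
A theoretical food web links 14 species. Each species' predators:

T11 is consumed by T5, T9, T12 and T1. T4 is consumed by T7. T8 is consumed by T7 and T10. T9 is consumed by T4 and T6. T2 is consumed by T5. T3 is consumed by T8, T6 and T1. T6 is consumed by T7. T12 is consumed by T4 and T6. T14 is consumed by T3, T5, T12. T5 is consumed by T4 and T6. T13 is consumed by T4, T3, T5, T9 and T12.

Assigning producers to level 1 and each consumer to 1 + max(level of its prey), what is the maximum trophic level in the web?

4

Producers (level 1): T14, T11, T13, T2.
T14 → T5 → T6 → T7 gives T7 level 4.
No species has a prey at level 4, so no species reaches level 5.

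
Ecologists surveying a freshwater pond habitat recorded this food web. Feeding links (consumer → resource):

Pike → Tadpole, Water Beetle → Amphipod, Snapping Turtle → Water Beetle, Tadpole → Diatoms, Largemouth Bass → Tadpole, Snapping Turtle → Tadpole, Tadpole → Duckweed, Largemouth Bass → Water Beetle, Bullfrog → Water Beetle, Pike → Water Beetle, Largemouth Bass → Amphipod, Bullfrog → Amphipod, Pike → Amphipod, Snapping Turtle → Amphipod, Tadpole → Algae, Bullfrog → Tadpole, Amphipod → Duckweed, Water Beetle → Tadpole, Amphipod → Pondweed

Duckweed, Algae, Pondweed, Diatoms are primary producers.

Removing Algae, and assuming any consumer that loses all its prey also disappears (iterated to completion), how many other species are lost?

Remove Algae.
Every predator of it retains at least one other prey: Tadpole still has Duckweed, Diatoms.
No consumer loses all prey, so no secondary extinctions occur.

0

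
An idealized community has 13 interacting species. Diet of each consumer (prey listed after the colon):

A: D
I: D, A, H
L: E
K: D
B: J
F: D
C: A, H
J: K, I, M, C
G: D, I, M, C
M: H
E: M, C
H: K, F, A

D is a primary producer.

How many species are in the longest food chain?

One longest chain: D → K → H → I → J → B.
It has 6 species and 5 links.

6 species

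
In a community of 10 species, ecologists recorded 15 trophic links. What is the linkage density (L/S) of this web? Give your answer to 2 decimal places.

L/S = 1.50

There are L = 15 links among S = 10 species.
L/S = 15/10 = 1.5000 ≈ 1.50.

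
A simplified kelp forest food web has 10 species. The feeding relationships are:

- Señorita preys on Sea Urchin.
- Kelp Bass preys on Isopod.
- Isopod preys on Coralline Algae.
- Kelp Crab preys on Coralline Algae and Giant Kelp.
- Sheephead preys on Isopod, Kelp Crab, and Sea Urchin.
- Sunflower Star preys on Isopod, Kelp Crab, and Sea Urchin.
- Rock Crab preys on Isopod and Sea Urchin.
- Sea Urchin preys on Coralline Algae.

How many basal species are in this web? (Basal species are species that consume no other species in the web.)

2

Basal species (no prey listed): Coralline Algae, Giant Kelp.
Count: 2.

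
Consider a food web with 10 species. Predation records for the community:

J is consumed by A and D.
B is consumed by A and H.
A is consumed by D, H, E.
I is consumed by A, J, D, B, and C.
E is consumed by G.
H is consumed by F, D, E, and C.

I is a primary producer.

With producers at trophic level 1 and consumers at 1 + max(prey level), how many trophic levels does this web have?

6

Producers (level 1): I.
I → J → A → H → E → G gives G level 6.
No species has a prey at level 6, so no species reaches level 7.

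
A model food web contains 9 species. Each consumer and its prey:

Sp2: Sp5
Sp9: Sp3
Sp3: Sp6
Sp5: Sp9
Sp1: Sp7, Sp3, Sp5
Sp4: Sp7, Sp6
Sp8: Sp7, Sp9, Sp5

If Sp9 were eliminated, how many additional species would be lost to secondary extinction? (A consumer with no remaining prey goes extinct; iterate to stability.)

Remove Sp9.
Round 1: Sp5 (all prey gone) → extinct.
Round 2: Sp2 (all prey gone) → extinct.
No further losses. Total secondary extinctions: 2.

2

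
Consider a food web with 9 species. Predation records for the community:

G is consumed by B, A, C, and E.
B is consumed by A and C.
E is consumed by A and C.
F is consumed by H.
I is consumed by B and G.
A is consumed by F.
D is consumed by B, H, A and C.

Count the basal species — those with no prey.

Basal species (no prey listed): I, D.
Count: 2.

2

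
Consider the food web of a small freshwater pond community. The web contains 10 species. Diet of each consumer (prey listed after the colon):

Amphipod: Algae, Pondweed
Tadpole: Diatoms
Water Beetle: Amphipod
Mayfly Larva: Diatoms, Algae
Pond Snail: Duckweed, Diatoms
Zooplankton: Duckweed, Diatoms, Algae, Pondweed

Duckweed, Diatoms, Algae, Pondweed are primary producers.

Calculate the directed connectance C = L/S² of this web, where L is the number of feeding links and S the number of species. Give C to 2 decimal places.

C = 0.12

The web has S = 10 species and L = 12 feeding links.
C = L / S² = 12 / 100 = 0.1200 ≈ 0.12.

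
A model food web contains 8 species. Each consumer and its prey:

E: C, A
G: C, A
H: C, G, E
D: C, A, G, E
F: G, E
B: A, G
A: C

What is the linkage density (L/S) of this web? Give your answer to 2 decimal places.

There are L = 16 links among S = 8 species.
L/S = 16/8 = 2.0000 ≈ 2.00.

L/S = 2.00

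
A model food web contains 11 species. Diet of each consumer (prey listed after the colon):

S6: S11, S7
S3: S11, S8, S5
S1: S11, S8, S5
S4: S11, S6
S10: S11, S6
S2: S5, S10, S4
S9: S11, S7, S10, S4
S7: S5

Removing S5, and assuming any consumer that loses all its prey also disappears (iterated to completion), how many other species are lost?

Remove S5.
Round 1: S7 (all prey gone) → extinct.
No further losses. Total secondary extinctions: 1.

1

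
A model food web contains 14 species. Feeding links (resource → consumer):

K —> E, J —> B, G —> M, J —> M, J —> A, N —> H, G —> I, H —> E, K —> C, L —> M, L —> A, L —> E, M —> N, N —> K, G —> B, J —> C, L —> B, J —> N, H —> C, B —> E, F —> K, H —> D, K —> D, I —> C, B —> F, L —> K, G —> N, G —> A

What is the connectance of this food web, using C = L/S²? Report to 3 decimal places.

The web has S = 14 species and L = 28 feeding links.
C = L / S² = 28 / 196 = 0.1429 ≈ 0.143.

C = 0.143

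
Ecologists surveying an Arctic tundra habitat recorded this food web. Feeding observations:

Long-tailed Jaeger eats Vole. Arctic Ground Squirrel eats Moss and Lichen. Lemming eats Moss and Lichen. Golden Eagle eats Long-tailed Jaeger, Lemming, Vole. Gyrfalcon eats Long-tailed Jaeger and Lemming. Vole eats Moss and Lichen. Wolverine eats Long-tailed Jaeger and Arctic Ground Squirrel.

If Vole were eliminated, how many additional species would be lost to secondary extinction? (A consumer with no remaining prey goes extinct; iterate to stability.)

Remove Vole.
Round 1: Long-tailed Jaeger (all prey gone) → extinct.
No further losses. Total secondary extinctions: 1.

1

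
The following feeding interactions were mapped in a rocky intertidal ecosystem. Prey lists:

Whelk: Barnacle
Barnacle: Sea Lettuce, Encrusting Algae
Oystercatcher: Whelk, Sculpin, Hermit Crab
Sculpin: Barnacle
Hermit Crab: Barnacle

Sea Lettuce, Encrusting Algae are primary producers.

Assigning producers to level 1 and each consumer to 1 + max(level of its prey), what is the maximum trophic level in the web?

4

Producers (level 1): Sea Lettuce, Encrusting Algae.
Sea Lettuce → Barnacle → Whelk → Oystercatcher gives Oystercatcher level 4.
No species has a prey at level 4, so no species reaches level 5.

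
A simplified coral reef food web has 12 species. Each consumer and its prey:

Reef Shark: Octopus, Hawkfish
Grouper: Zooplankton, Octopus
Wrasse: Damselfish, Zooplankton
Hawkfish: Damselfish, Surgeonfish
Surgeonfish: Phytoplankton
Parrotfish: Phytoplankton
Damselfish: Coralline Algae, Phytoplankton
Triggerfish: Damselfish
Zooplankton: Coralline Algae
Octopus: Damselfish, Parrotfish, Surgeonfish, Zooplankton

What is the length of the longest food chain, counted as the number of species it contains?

One longest chain: Coralline Algae → Damselfish → Octopus → Grouper.
It has 4 species and 3 links.

4 species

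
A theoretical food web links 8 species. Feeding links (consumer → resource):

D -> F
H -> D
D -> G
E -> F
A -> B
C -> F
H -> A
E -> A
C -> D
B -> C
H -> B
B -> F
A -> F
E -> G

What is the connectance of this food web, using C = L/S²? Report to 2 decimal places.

The web has S = 8 species and L = 14 feeding links.
C = L / S² = 14 / 64 = 0.2188 ≈ 0.22.

C = 0.22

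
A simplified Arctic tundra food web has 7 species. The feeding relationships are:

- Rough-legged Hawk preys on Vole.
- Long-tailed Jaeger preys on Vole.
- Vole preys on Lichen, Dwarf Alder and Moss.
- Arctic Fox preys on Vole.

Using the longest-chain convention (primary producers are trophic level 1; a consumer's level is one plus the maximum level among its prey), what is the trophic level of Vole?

Moss is a producer → level 1.
Vole eats Moss (level 1); other prey at levels: Dwarf Alder 1, Lichen 1 → level 2.

Trophic level 2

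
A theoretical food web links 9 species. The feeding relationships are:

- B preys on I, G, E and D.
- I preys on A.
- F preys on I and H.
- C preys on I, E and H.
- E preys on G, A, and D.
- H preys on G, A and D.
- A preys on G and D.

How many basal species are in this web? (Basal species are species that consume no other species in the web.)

Basal species (no prey listed): D, G.
Count: 2.

2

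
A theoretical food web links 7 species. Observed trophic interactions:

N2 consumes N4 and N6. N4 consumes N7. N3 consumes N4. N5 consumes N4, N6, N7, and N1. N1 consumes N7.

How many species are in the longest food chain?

3 species

One longest chain: N7 → N1 → N5.
It has 3 species and 2 links.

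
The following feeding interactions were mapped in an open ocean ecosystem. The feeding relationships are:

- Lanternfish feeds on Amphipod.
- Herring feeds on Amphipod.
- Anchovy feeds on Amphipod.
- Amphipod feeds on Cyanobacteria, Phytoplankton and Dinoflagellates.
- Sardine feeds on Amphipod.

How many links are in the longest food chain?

One longest chain: Cyanobacteria → Amphipod → Sardine.
It has 3 species and 2 links.

2 links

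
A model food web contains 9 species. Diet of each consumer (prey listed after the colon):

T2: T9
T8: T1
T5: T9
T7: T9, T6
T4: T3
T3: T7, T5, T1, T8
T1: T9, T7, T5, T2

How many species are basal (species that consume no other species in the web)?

Basal species (no prey listed): T9, T6.
Count: 2.

2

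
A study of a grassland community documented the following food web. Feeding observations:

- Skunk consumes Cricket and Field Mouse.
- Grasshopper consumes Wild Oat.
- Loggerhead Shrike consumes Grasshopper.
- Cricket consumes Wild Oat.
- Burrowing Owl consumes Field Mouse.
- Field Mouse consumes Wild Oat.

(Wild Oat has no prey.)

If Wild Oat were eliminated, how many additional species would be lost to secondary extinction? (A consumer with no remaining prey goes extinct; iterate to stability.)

6

Remove Wild Oat.
Round 1: Field Mouse (all prey gone), Grasshopper (all prey gone), Cricket (all prey gone) → extinct.
Round 2: Burrowing Owl (all prey gone), Skunk (all prey gone), Loggerhead Shrike (all prey gone) → extinct.
No further losses. Total secondary extinctions: 6.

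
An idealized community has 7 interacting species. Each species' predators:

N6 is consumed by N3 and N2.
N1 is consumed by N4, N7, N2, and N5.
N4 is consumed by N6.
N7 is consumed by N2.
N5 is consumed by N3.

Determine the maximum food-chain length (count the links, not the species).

One longest chain: N1 → N4 → N6 → N2.
It has 4 species and 3 links.

3 links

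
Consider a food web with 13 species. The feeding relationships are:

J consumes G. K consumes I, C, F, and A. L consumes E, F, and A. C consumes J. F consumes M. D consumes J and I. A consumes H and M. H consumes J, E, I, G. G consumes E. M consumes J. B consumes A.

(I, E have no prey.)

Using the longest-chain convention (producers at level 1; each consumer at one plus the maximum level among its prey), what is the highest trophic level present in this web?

6

Producers (level 1): I, E.
E → G → J → M → A → B gives B level 6.
No species has a prey at level 6, so no species reaches level 7.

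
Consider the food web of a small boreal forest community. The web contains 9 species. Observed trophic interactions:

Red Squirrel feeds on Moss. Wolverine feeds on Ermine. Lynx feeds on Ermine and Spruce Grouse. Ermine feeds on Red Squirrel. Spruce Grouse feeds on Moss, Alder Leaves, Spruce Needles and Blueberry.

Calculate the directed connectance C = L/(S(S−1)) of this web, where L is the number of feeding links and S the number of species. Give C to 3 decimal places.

C = 0.125

The web has S = 9 species and L = 9 feeding links.
C = L / (S(S−1)) = 9 / 72 = 0.1250 ≈ 0.125.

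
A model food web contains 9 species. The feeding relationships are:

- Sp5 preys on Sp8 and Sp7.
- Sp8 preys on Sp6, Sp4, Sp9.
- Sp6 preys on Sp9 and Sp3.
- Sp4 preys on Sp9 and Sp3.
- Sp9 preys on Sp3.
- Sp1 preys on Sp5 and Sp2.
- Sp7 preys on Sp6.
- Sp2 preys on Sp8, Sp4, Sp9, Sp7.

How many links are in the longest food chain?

5 links

One longest chain: Sp3 → Sp9 → Sp6 → Sp7 → Sp2 → Sp1.
It has 6 species and 5 links.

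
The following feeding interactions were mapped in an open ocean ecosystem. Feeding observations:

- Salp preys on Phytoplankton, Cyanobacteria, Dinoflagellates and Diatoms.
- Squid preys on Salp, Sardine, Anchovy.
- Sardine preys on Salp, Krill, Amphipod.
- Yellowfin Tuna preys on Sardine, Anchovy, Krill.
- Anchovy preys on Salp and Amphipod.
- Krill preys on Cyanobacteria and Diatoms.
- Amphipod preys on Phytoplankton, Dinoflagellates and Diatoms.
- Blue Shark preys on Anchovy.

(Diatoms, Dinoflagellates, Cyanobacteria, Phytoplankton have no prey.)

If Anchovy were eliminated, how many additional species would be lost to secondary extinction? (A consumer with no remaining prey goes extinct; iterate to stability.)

1

Remove Anchovy.
Round 1: Blue Shark (all prey gone) → extinct.
No further losses. Total secondary extinctions: 1.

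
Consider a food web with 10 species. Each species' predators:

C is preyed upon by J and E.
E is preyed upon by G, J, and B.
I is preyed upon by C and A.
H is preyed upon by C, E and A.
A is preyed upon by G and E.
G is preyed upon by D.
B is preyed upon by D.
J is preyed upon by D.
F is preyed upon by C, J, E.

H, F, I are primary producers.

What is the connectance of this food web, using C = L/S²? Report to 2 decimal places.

C = 0.18

The web has S = 10 species and L = 18 feeding links.
C = L / S² = 18 / 100 = 0.1800 ≈ 0.18.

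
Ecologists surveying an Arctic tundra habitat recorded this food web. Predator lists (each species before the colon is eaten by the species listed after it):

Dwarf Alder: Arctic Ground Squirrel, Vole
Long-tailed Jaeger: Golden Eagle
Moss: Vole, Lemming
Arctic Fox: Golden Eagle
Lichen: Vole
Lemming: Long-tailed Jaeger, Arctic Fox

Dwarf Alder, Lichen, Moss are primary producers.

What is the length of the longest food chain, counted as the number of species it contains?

One longest chain: Moss → Lemming → Long-tailed Jaeger → Golden Eagle.
It has 4 species and 3 links.

4 species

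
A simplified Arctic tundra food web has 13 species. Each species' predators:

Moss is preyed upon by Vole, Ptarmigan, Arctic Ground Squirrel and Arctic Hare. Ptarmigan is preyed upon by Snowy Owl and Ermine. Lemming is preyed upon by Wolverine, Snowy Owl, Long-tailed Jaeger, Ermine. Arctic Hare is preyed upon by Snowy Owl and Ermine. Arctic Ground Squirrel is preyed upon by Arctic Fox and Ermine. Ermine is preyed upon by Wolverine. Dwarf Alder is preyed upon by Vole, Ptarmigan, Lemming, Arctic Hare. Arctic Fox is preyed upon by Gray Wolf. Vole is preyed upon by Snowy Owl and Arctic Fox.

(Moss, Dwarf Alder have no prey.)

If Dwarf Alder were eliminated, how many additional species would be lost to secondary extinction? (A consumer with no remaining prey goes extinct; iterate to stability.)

Remove Dwarf Alder.
Round 1: Lemming (all prey gone) → extinct.
Round 2: Long-tailed Jaeger (all prey gone) → extinct.
No further losses. Total secondary extinctions: 2.

2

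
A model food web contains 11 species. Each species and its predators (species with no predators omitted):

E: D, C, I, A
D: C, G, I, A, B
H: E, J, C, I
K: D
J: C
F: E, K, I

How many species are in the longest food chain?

One longest chain: H → E → D → C.
It has 4 species and 3 links.

4 species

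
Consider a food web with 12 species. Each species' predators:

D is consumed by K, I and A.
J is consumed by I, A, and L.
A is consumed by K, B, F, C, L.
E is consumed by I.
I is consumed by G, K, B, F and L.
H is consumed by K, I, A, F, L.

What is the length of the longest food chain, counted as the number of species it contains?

One longest chain: E → I → G.
It has 3 species and 2 links.

3 species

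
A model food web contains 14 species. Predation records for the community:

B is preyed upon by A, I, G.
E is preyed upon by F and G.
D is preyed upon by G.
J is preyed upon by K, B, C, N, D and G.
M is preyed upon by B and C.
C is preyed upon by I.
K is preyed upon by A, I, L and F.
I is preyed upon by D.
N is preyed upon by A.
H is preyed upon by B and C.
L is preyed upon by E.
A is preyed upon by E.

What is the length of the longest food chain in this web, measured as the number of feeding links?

4 links

One longest chain: J → K → I → D → G.
It has 5 species and 4 links.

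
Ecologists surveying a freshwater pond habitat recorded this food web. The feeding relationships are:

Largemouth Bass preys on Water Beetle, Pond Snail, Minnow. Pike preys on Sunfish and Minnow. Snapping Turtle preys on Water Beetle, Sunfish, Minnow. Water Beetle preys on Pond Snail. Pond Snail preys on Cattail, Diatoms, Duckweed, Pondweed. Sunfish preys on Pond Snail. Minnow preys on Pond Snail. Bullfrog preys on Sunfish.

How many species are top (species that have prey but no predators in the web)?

Top species (has prey, but nothing eats it): Largemouth Bass, Snapping Turtle, Bullfrog, Pike.
Count: 4.

4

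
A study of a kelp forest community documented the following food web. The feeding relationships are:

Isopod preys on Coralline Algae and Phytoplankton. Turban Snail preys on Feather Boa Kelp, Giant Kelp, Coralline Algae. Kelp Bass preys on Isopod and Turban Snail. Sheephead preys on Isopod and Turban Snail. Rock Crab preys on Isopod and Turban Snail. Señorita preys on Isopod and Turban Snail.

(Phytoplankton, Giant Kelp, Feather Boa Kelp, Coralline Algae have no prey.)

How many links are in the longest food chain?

2 links

One longest chain: Giant Kelp → Turban Snail → Rock Crab.
It has 3 species and 2 links.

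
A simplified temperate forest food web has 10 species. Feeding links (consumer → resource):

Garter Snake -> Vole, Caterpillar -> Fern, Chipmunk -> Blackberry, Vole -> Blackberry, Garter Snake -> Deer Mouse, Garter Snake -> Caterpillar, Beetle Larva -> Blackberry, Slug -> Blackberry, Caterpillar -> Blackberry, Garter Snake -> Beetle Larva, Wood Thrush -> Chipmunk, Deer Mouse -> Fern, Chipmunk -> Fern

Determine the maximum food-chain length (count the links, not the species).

2 links

One longest chain: Fern → Chipmunk → Wood Thrush.
It has 3 species and 2 links.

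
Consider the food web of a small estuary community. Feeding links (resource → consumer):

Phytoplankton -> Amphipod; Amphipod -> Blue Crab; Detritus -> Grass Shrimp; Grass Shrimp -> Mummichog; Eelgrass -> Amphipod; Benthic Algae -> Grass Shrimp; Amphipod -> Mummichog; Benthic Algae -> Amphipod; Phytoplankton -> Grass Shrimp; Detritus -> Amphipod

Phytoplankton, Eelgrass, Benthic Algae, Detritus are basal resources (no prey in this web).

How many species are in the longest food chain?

3 species

One longest chain: Phytoplankton → Amphipod → Mummichog.
It has 3 species and 2 links.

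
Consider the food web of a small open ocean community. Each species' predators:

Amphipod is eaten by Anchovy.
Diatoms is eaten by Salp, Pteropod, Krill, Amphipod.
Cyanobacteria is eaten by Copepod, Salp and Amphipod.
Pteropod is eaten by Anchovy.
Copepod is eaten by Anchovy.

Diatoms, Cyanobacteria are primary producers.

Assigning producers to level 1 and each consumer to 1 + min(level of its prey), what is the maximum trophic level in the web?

Producers (level 1): Diatoms, Cyanobacteria.
Following each consumer down to its lowest-level prey: Cyanobacteria → Copepod → Anchovy (levels 1 through 3).
All prey of Anchovy (Copepod 2, Amphipod 2, Pteropod 2) are at level 2 or above, so Anchovy is at level 1 + 2 = 3.
Every consumer has at least one prey at level 2 or below, so none exceeds level 3.

3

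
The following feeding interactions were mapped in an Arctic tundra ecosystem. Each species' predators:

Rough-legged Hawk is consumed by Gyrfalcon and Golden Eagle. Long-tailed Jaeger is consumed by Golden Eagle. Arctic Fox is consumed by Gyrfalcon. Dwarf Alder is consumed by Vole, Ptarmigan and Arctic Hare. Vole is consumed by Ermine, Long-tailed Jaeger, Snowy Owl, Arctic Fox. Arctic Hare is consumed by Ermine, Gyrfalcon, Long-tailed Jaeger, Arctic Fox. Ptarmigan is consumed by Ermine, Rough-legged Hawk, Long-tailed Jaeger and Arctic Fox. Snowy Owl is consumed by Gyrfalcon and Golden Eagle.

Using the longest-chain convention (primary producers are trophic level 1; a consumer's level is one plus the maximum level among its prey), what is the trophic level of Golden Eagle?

Trophic level 4

Dwarf Alder is a producer → level 1.
Ptarmigan eats Dwarf Alder → level 2.
Rough-legged Hawk eats Ptarmigan → level 3.
Golden Eagle eats Rough-legged Hawk (level 3); other prey at levels: Long-tailed Jaeger 3, Snowy Owl 3 → level 4.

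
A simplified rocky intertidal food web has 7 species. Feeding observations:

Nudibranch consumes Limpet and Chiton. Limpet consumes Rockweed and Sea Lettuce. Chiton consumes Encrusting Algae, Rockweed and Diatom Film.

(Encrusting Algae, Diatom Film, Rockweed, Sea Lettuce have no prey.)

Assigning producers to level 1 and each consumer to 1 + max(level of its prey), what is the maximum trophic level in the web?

Producers (level 1): Encrusting Algae, Diatom Film, Rockweed, Sea Lettuce.
Rockweed → Limpet → Nudibranch gives Nudibranch level 3.
No species has a prey at level 3, so no species reaches level 4.

3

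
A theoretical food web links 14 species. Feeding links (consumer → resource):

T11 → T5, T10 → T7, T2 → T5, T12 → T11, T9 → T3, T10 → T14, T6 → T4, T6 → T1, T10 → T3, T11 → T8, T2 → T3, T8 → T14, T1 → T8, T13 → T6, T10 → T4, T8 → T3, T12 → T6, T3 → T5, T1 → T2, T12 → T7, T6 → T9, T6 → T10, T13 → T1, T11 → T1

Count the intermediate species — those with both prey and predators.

Intermediate species (has both prey and predators): T3, T2, T10, T9, T8, T1, T11, T6.
Count: 8.

8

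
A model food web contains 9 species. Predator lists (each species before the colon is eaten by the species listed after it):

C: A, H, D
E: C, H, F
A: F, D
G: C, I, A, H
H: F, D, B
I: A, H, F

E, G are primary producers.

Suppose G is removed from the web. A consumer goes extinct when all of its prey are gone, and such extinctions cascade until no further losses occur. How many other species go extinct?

1

Remove G.
Round 1: I (all prey gone) → extinct.
No further losses. Total secondary extinctions: 1.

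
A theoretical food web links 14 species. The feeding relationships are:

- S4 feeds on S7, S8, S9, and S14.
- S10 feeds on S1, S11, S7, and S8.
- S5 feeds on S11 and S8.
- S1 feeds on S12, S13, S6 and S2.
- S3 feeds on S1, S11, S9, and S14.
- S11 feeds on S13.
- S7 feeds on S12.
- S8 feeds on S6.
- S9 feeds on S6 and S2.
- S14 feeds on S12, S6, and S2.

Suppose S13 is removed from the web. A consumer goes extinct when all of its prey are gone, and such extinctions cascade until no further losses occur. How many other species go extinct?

Remove S13.
Round 1: S11 (all prey gone) → extinct.
No further losses. Total secondary extinctions: 1.

1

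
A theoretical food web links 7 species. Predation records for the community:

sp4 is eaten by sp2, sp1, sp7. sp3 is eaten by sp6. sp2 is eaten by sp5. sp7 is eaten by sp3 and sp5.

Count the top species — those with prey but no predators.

Top species (has prey, but nothing eats it): sp1, sp5, sp6.
Count: 3.

3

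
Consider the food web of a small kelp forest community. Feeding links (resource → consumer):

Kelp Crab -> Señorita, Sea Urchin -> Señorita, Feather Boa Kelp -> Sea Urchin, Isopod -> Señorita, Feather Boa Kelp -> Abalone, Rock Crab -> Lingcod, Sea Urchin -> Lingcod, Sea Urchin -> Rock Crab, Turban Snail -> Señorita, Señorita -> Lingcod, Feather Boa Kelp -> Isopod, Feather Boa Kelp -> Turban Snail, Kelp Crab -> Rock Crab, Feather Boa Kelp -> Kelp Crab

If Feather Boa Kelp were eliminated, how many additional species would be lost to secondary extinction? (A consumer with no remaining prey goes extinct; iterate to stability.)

Remove Feather Boa Kelp.
Round 1: Sea Urchin (all prey gone), Turban Snail (all prey gone), Isopod (all prey gone), Kelp Crab (all prey gone), Abalone (all prey gone) → extinct.
Round 2: Señorita (all prey gone), Rock Crab (all prey gone) → extinct.
Round 3: Lingcod (all prey gone) → extinct.
No further losses. Total secondary extinctions: 8.

8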